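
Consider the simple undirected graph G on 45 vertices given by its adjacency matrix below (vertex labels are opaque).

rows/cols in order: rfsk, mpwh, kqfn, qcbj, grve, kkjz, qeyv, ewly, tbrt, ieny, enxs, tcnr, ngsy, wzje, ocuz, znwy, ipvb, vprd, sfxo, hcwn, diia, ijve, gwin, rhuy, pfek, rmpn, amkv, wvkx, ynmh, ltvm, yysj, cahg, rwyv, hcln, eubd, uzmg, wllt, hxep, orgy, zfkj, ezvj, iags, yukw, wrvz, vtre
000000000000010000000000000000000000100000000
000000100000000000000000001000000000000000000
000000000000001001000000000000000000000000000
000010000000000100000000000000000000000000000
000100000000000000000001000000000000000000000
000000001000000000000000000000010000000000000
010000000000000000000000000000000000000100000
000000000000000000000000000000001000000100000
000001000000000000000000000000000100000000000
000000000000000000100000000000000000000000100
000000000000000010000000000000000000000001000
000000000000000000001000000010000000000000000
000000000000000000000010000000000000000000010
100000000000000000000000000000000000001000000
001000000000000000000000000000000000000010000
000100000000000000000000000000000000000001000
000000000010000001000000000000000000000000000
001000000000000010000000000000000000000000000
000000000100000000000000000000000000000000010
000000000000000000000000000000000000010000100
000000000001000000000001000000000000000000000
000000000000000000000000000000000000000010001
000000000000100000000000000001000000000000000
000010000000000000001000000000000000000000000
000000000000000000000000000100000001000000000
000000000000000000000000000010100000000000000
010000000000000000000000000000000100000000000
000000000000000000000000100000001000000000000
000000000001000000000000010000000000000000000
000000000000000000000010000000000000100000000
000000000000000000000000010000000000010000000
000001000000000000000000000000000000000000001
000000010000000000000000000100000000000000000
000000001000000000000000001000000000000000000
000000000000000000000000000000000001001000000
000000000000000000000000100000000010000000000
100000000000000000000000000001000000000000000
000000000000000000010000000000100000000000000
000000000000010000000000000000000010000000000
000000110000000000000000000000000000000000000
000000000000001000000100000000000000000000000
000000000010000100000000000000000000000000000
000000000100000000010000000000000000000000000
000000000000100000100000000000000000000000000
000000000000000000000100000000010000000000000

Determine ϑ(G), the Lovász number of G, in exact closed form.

45*cos(pi/45)/(cos(pi/45) + 1)

N(rwyv) = {ewly, wvkx}, |N(rwyv)| = 2.
Vertex grve has 2 neighbors: qcbj, rhuy.
Vertex rmpn has 2 neighbors: ynmh, yysj.
Vertex ipvb has 2 neighbors: enxs, vprd.
deg(v) = 2 for all v (|V|=45); a single 45-cycle (edge-transitive).
Distinct eigenvalues (to 5 d.p.): [2.0, 1.98054, 1.92252, 1.82709, 1.6961, 1.53209, 1.33826, 1.11839, 0.87674, 0.61803, 0.3473, 0.0698, -0.20906, -0.48384, -0.74921, -1.0, -1.23132, -1.43868, -1.61803, -1.7659, -1.87939, -1.9563, -1.99513].
λ_max=2, λ_min=-2*cos(pi/45); ϑ = −45·λ_min/(λ_max−λ_min) = 45*cos(pi/45)/(cos(pi/45) + 1).
= 22.472562147… (decimal).
Check 22 ≤ 45*cos(pi/45)/(cos(pi/45) + 1) ≤ 23: both strict.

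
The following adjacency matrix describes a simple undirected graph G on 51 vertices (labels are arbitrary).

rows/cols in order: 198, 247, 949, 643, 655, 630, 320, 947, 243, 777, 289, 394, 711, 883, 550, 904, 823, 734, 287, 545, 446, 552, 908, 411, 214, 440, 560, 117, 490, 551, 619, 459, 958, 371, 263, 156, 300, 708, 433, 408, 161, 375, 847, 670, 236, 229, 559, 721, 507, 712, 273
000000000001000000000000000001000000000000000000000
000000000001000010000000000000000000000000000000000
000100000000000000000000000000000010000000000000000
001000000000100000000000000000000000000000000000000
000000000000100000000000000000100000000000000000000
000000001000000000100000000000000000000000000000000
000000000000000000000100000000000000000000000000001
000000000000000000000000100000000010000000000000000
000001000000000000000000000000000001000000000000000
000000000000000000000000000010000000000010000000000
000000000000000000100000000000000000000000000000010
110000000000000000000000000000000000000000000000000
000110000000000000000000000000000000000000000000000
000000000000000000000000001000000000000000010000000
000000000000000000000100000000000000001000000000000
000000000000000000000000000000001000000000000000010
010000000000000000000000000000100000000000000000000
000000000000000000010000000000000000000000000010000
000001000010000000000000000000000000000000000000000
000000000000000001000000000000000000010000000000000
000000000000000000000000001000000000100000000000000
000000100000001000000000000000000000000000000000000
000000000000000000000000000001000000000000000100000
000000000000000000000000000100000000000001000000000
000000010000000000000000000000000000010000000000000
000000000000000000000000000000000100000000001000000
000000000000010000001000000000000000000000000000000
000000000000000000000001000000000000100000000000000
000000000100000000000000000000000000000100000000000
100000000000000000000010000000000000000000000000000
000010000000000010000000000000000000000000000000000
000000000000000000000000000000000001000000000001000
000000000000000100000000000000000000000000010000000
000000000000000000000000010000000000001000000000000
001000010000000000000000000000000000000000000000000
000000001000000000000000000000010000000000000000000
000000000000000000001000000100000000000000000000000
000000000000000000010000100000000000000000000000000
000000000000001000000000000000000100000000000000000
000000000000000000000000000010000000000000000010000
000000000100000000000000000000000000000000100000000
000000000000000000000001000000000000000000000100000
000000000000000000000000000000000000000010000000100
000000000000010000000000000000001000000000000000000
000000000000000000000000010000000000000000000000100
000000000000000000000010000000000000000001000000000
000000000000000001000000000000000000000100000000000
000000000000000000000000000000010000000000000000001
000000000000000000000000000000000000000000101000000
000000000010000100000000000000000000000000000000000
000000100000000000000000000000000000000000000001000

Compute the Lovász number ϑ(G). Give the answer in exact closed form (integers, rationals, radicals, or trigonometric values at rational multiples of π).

51*cos(pi/51)/(cos(pi/51) + 1)

N(375) = {411, 229}, |N(375)| = 2.
Vertex 777 has 2 neighbors: 490, 161.
N(847) = {161, 507}, |N(847)| = 2.
N(550) = {552, 433}, |N(550)| = 2.
G on 51 vertices is 2-regular; the odd cycle C_{51}.
Distinct eigenvalues (to 5 d.p.): [2.0, 1.98484, 1.93959, 1.86494, 1.76202, 1.63239, 1.47802, 1.30124, 1.10473, 0.89148, 0.66471, 0.42787, 0.18454, -0.06159, -0.30678, -0.54733, -0.77957, -1.0, -1.20527, -1.39227, -1.55816, -1.70043, -1.81693, -1.90588, -1.96595, -1.99621].
−51·(-2*cos(pi/51)) / ((2)−(-2*cos(pi/51))) = 51*cos(pi/51)/(cos(pi/51) + 1) = ϑ(G).
= 25.4758… (decimal).
α=25, χ(Ḡ)=26; ϑ=51*cos(pi/51)/(cos(pi/51) + 1) lies between (both strict).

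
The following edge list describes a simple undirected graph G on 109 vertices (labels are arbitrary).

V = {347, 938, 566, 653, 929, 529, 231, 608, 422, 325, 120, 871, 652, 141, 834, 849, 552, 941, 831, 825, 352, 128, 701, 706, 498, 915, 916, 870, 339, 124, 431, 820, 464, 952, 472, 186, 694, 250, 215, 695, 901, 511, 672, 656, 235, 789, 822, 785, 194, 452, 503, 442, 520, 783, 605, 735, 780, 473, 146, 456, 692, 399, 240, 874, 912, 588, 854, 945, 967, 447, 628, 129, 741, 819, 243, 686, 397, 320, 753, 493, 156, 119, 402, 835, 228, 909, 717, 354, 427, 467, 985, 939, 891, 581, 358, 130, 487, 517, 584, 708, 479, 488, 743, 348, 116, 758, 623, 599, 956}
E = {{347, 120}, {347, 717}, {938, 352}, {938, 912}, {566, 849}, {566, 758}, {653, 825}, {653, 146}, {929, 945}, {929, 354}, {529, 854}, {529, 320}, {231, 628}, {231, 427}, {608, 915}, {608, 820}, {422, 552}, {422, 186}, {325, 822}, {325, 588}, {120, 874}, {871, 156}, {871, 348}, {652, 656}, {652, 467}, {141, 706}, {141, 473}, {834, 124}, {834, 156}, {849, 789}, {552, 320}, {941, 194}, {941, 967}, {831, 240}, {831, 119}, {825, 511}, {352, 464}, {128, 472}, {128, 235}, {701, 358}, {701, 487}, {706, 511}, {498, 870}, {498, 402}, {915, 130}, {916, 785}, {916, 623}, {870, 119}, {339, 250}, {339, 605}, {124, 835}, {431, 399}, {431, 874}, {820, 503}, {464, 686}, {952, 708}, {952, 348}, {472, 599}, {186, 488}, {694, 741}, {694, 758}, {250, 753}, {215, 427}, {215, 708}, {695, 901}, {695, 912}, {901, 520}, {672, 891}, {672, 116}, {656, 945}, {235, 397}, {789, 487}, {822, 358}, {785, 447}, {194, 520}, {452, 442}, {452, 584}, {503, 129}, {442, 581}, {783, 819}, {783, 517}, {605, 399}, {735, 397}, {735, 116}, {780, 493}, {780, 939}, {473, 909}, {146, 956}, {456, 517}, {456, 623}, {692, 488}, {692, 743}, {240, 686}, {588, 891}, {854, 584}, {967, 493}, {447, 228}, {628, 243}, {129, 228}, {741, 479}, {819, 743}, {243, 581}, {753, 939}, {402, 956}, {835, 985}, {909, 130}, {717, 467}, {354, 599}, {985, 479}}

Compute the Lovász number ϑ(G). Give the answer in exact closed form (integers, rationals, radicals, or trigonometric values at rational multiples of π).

109*cos(pi/109)/(cos(pi/109) + 1)

N(820) = {608, 503}, |N(820)| = 2.
deg(717) = 2; N(717) = {347, 467}.
N(552) = {422, 320}, |N(552)| = 2.
N(399) = {431, 605}, |N(399)| = 2.
G on 109 vertices is 2-regular; the odd cycle C_{109}.
Distinct eigenvalues (to 6 d.p.): [2.0, 1.996678, 1.986723, 1.970169, 1.94707, 1.917503, 1.881566, 1.839379, 1.791082, 1.736834, 1.676818, 1.611231, 1.540291, 1.464235, 1.383315, 1.2978, 1.207973, 1.114134, 1.016594, 0.915677, 0.811718, 0.705062, 0.596064, 0.485087, 0.372497, 0.258671, 0.143985, 0.028821, -0.086439, -0.201412, -0.315715, -0.42897, -0.5408, -0.650834, -0.758705, -0.864056, -0.966537, -1.065807, -1.161536, -1.253407, -1.341115, -1.424367, -1.502888, -1.576416, -1.644707, -1.707535, -1.764691, -1.815985, -1.861246, -1.900324, -1.933089, -1.959433, -1.979268, -1.992528, -1.999169].
With N=109: ϑ(G) = 109·(-(-1)*2*cos(pi/109))/(2−(-2*cos(pi/109))) = 109*cos(pi/109)/(cos(pi/109) + 1).
≈ 54.488680079 (to 9 d.p.).
Sandwich: α(G)=54 ≤ ϑ(G)=109*cos(pi/109)/(cos(pi/109) + 1) ≤ χ(Ḡ)=55 (both strict).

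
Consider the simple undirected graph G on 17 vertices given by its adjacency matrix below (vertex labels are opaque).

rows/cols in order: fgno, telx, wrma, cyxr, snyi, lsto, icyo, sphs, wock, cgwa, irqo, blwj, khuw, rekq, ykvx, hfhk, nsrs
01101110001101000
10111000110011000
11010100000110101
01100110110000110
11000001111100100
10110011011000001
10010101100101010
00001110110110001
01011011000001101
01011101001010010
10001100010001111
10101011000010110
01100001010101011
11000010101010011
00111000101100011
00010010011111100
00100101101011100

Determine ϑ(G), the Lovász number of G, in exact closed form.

sqrt(17)

Vertex blwj has 8 neighbors: fgno, wrma, snyi, icyo, sphs, khuw, ykvx, hfhk.
N(nsrs) = {wrma, lsto, sphs, wock, irqo, khuw, rekq, ykvx}, |N(nsrs)| = 8.
Vertex cyxr has 8 neighbors: telx, wrma, lsto, icyo, wock, cgwa, ykvx, hfhk.
N(irqo) = {fgno, snyi, lsto, cgwa, rekq, ykvx, hfhk, nsrs}, |N(irqo)| = 8.
deg(v) = 8 for all v (|V|=17); strongly regular (17,8,3,4).
The 3 distinct eigenvalues: [8.0, 1.561553, -2.561553].
With N=17: ϑ(G) = 17·(-(-sqrt(17)/2 - 1/2))/(8−(-sqrt(17)/2 - 1/2)) = sqrt(17).
Numerically 4.1231.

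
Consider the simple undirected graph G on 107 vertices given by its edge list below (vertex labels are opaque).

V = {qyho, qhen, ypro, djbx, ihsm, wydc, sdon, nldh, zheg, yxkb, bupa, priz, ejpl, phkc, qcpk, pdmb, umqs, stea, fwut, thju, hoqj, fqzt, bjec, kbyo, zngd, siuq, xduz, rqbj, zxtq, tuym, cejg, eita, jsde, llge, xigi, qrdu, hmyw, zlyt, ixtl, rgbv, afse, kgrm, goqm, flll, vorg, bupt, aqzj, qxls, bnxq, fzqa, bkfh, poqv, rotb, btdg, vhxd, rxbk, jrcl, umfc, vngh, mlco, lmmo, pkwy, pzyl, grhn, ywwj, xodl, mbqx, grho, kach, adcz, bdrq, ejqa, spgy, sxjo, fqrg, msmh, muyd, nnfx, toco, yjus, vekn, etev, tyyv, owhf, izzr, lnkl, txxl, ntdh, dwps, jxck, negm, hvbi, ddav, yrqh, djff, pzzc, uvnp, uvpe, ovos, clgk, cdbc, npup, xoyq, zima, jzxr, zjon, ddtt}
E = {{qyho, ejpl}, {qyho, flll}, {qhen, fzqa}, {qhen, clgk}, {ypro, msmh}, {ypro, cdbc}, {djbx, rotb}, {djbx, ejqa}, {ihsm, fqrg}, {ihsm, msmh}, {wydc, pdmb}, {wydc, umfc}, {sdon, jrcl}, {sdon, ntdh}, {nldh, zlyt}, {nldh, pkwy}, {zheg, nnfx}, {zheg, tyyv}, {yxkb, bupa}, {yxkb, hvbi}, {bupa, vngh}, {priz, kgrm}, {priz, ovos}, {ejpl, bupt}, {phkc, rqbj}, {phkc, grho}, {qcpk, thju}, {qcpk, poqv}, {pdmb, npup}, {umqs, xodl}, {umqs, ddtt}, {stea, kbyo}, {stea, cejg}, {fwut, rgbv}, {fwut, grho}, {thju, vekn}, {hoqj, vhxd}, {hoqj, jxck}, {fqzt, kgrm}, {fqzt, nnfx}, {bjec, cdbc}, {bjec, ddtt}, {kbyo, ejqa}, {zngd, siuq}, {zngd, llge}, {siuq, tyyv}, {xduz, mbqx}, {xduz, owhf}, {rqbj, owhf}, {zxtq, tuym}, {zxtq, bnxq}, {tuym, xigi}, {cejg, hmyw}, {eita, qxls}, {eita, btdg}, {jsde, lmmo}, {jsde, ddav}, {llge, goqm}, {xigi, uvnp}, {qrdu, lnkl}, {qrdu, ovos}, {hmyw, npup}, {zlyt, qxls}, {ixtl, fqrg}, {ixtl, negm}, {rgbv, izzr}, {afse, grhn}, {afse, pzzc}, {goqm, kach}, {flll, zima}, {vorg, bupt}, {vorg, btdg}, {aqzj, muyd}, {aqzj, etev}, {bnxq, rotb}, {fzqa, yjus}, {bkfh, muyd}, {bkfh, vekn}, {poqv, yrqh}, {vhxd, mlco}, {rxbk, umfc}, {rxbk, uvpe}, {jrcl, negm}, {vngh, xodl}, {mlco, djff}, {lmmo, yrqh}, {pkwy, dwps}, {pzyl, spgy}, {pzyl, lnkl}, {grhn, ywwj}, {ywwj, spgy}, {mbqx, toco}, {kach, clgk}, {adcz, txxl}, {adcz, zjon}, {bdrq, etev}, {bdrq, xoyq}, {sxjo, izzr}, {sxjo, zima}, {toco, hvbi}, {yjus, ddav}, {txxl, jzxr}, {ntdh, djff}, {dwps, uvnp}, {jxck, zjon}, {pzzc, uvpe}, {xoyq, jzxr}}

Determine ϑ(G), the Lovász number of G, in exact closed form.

deg(ejpl) = 2; N(ejpl) = {qyho, bupt}.
Vertex jsde has 2 neighbors: lmmo, ddav.
deg(grhn) = 2; N(grhn) = {afse, ywwj}.
deg(zjon) = 2; N(zjon) = {adcz, jxck}.
deg(v) = 2 for all v (|V|=107); connected 2-regular on 107 ⇒ C_{107}.
The 54 distinct eigenvalues: [2.0, 1.996553, 1.986223, 1.969046, 1.945082, 1.914413, 1.877144, 1.833404, 1.783344, 1.727137, 1.664975, 1.597075, 1.523668, 1.44501, 1.36137, 1.273037, 1.180316, 1.083526, 0.983001, 0.879087, 0.772143, 0.662537, 0.550647, 0.43686, 0.321566, 0.205163, 0.088054, -0.02936, -0.146672, -0.263478, -0.379376, -0.493966, -0.606854, -0.717649, -0.825971, -0.931446, -1.033709, -1.132409, -1.227206, -1.317772, -1.403795, -1.484979, -1.561044, -1.631728, -1.696787, -1.755997, -1.809154, -1.856074, -1.896596, -1.930579, -1.957908, -1.978487, -1.992247, -1.999138].
λ_max=2, λ_min=-2*cos(pi/107); ϑ = −107·λ_min/(λ_max−λ_min) = 107*cos(pi/107)/(cos(pi/107) + 1).
≈ 53.488468 (to 6 d.p.).
Check 53 ≤ 107*cos(pi/107)/(cos(pi/107) + 1) ≤ 54: both strict.

107*cos(pi/107)/(cos(pi/107) + 1)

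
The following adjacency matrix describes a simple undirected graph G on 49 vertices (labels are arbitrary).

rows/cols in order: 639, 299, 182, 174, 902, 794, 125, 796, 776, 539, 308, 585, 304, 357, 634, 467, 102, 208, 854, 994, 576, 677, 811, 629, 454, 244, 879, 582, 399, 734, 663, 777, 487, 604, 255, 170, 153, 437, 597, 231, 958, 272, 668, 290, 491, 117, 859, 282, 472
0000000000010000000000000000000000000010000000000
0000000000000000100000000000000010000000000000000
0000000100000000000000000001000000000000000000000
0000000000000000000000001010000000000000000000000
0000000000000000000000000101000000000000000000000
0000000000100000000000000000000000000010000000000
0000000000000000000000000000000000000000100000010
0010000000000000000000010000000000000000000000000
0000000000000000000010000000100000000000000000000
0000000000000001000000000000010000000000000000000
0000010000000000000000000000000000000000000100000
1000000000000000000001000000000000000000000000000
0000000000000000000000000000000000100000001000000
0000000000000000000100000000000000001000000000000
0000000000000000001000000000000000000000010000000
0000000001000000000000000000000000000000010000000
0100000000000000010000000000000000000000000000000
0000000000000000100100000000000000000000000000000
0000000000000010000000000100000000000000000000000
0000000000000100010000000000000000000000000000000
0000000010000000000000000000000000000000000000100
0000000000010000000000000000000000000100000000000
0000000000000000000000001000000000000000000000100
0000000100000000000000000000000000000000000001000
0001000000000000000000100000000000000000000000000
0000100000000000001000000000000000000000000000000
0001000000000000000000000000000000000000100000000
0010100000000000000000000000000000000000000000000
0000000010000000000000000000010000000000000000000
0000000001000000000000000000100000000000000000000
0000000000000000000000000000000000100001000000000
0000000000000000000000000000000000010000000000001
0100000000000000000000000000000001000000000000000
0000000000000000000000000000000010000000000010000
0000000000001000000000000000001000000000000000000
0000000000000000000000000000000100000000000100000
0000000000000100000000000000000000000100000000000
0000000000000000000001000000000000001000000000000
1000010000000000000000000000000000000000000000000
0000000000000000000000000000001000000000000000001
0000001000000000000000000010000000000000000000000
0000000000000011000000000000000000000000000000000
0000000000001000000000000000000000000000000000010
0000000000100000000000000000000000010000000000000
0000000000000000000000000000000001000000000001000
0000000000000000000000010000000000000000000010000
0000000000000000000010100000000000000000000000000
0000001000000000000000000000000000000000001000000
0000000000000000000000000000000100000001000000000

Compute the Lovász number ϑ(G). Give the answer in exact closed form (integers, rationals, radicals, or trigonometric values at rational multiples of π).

49*cos(pi/49)/(cos(pi/49) + 1)

Vertex 255 has 2 neighbors: 304, 663.
deg(859) = 2; N(859) = {576, 811}.
deg(208) = 2; N(208) = {102, 994}.
N(308) = {794, 290}, |N(308)| = 2.
deg(v) = 2 for all v (|V|=49); connected 2-regular on 49 ⇒ C_{49}.
Distinct eigenvalues (to 6 d.p.): [2.0, 1.98358, 1.93459, 1.853834, 1.742637, 1.602827, 1.436699, 1.24698, 1.036785, 0.809567, 0.569055, 0.3192, 0.064103, -0.192046, -0.445042, -0.69073, -0.925077, -1.144233, -1.344602, -1.522892, -1.676176, -1.801938, -1.898111, -1.963118, -1.995891].
−49·(-2*cos(pi/49)) / ((2)−(-2*cos(pi/49))) = 49*cos(pi/49)/(cos(pi/49) + 1) = ϑ(G).
Numerically 24.474805.
Check 24 ≤ 49*cos(pi/49)/(cos(pi/49) + 1) ≤ 25: both strict.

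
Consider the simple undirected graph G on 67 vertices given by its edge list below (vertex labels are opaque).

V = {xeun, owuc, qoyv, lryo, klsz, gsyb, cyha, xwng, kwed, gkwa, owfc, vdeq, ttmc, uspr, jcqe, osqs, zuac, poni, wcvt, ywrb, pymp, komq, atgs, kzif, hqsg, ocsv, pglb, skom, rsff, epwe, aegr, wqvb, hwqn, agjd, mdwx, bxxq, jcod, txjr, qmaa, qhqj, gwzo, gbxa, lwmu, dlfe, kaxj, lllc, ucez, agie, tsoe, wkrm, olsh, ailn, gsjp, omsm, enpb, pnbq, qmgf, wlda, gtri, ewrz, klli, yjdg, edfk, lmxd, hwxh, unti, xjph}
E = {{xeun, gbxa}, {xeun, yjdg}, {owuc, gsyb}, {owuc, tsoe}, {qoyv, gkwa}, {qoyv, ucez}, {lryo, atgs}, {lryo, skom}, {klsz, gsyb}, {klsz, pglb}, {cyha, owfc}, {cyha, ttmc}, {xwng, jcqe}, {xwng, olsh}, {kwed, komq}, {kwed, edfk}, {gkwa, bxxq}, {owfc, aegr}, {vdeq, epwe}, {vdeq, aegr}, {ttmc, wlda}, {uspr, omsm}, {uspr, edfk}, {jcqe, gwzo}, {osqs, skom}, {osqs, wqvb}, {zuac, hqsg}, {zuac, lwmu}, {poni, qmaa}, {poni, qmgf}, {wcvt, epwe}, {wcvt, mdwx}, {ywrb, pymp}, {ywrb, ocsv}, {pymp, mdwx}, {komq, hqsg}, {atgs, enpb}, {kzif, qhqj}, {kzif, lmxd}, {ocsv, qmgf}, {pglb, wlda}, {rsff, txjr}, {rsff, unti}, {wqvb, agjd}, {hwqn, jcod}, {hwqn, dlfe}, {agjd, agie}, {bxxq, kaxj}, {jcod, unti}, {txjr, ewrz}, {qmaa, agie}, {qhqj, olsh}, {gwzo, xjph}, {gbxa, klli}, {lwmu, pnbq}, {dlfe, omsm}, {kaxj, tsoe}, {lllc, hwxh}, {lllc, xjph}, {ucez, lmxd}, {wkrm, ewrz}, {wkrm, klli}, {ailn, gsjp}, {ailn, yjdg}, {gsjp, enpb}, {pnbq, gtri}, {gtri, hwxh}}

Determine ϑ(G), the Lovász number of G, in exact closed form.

N(ailn) = {gsjp, yjdg}, |N(ailn)| = 2.
deg(jcod) = 2; N(jcod) = {hwqn, unti}.
N(qmgf) = {poni, ocsv}, |N(qmgf)| = 2.
deg(omsm) = 2; N(omsm) = {uspr, dlfe}.
67-vertex 2-regular graph: this is C_{67}, the 67-cycle.
A has 34 distinct eigenvalues ≈ [2.0, 1.991212, 1.964925, 1.92137, 1.860931, 1.784137, 1.691664, 1.584325, 1.463063, 1.328943, 1.183144, 1.026948, 0.861727, 0.688934, 0.510086, 0.326755, 0.140552, -0.046885, -0.233911, -0.418881, -0.600169, -0.776184, -0.945377, -1.106262, -1.257426, -1.397539, -1.52537, -1.639797, -1.739813, -1.824539, -1.893231, -1.945286, -1.980245, -1.997802].
λ_max=2, λ_min=-2*cos(pi/67); ϑ = −67·λ_min/(λ_max−λ_min) = 67*cos(pi/67)/(cos(pi/67) + 1).
ϑ(G) ≈ 33.481579809.
Check 33 ≤ 67*cos(pi/67)/(cos(pi/67) + 1) ≤ 34: both strict.

67*cos(pi/67)/(cos(pi/67) + 1)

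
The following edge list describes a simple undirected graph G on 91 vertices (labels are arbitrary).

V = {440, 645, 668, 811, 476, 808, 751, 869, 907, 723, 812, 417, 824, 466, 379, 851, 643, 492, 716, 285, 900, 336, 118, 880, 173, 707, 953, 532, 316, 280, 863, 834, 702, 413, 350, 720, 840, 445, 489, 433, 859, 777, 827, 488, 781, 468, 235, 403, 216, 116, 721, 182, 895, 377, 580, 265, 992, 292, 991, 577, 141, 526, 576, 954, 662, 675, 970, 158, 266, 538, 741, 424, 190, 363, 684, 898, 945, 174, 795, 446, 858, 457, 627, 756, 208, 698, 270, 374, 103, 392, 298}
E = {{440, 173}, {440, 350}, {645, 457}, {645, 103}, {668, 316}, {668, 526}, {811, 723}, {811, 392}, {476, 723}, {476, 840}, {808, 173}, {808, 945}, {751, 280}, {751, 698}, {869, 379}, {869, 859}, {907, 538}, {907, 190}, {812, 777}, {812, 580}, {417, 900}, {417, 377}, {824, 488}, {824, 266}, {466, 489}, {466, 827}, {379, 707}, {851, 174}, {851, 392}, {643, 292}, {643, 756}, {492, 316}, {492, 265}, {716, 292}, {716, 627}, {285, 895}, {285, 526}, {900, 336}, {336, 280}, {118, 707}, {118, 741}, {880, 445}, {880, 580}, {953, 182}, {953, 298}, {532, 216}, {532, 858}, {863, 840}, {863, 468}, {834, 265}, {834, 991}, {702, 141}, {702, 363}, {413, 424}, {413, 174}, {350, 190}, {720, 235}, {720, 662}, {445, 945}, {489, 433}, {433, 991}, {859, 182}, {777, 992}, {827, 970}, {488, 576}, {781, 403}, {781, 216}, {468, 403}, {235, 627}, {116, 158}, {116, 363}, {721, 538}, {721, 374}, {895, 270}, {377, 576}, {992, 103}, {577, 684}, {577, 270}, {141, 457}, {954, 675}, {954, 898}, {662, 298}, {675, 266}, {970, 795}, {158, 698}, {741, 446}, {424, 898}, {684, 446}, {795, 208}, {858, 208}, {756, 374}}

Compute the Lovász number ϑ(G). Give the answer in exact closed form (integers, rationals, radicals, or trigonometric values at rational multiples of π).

91*cos(pi/91)/(cos(pi/91) + 1)

Vertex 702 has 2 neighbors: 141, 363.
deg(851) = 2; N(851) = {174, 392}.
N(643) = {292, 756}, |N(643)| = 2.
N(532) = {216, 858}, |N(532)| = 2.
deg(v) = 2 for all v (|V|=91); this is C_{91}, the 91-cycle.
Distinct eigenvalues (to 3 d.p.): [2.0, 1.995, 1.981, 1.957, 1.924, 1.882, 1.831, 1.771, 1.703, 1.626, 1.542, 1.45, 1.352, 1.247, 1.136, 1.02, 0.899, 0.773, 0.644, 0.512, 0.377, 0.241, 0.104, -0.035, -0.172, -0.309, -0.445, -0.579, -0.709, -0.837, -0.96, -1.079, -1.192, -1.3, -1.402, -1.497, -1.585, -1.665, -1.738, -1.802, -1.858, -1.904, -1.942, -1.97, -1.989, -1.999].
Lovász (edge-transitive): ϑ = −91·(-2*cos(pi/91))/((2)−(-2*cos(pi/91))) = 91*cos(pi/91)/(cos(pi/91) + 1).
Numerically 45.486440.
45 ≤ 91*cos(pi/91)/(cos(pi/91) + 1) ≤ 46: both strict.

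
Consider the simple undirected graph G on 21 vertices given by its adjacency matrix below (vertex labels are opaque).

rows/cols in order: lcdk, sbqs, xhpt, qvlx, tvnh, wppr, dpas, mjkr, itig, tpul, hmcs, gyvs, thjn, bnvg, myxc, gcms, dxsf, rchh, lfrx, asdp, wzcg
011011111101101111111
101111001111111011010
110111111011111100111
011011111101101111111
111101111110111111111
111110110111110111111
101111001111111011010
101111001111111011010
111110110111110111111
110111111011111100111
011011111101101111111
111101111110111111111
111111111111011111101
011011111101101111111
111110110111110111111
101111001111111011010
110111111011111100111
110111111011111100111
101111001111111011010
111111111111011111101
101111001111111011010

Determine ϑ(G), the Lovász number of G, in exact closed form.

Vertex rchh has 17 neighbors: lcdk, sbqs, qvlx, tvnh, wppr, dpas, mjkr, itig, hmcs, gyvs, thjn, bnvg, myxc, gcms, lfrx, asdp, wzcg.
Vertex lfrx has 15 neighbors: lcdk, xhpt, qvlx, tvnh, wppr, itig, tpul, hmcs, gyvs, thjn, bnvg, myxc, dxsf, rchh, asdp.
deg(lcdk) = 17; N(lcdk) = {sbqs, xhpt, tvnh, wppr, dpas, mjkr, itig, tpul, gyvs, thjn, myxc, gcms, dxsf, rchh, lfrx, asdp, wzcg}.
deg(dpas) = 15; N(dpas) = {lcdk, xhpt, qvlx, tvnh, wppr, itig, tpul, hmcs, gyvs, thjn, bnvg, myxc, dxsf, rchh, asdp}.
Complete 6-partite, parts [6, 4, 4, 3, 2, 2]: perfect, ϑ = α = 6.
= 6.0000000… (decimal).
α=6, χ(Ḡ)=6; ϑ=6 lies between (collapsed).

6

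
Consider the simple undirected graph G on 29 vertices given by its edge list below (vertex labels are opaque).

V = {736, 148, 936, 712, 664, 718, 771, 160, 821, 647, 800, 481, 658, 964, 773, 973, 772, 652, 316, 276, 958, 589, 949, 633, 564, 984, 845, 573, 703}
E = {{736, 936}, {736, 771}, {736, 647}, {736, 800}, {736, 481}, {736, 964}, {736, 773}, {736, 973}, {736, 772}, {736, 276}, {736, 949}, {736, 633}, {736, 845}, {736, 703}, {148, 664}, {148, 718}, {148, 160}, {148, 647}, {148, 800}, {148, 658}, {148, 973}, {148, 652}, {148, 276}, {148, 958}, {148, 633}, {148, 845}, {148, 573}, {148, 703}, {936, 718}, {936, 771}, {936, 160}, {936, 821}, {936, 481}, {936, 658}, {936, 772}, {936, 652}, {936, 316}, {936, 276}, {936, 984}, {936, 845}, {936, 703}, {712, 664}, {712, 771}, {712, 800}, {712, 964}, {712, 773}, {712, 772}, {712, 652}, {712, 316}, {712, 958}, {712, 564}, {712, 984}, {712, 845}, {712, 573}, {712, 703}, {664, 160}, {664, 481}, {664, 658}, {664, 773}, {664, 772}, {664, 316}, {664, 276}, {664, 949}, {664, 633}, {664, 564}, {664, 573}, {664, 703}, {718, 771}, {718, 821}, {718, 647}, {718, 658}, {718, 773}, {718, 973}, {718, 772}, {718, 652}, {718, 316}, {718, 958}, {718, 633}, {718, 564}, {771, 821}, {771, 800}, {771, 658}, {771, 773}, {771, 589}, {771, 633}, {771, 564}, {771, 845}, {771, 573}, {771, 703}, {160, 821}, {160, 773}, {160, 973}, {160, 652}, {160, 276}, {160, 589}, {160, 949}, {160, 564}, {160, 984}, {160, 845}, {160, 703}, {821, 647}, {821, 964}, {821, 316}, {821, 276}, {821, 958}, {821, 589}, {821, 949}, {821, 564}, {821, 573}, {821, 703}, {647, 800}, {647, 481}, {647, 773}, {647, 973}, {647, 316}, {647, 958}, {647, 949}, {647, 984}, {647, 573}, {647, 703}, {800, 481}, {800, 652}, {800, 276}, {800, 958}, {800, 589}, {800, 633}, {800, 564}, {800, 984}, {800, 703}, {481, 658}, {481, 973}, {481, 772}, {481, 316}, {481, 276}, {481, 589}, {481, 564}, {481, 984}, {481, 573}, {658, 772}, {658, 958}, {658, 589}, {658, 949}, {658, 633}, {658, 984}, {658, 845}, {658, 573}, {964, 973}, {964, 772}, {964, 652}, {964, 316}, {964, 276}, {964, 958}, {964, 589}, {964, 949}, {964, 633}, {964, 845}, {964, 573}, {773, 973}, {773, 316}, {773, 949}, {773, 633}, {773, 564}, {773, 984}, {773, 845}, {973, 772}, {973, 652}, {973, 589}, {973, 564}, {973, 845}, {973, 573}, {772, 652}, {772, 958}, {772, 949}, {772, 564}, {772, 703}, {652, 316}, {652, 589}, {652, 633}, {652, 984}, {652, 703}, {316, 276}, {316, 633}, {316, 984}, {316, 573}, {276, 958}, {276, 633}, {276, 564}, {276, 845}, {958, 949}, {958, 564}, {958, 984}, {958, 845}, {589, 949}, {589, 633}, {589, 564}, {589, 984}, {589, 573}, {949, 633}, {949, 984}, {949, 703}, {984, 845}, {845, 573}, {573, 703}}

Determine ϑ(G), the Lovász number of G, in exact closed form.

N(821) = {936, 718, 771, 160, 647, 964, 316, 276, 958, 589, 949, 564, 573, 703}, |N(821)| = 14.
N(712) = {664, 771, 800, 964, 773, 772, 652, 316, 958, 564, 984, 845, 573, 703}, |N(712)| = 14.
Vertex 658 has 14 neighbors: 148, 936, 664, 718, 771, 481, 772, 958, 589, 949, 633, 984, 845, 573.
deg(949) = 14; N(949) = {736, 664, 160, 821, 647, 658, 964, 773, 772, 958, 589, 633, 984, 703}.
Regular of degree 14 on 29 vertices: Paley(29): SR with (k,λ,μ)=(14,6,7).
Distinct eigenvalues (to 4 d.p.): [14.0, 2.1926, -3.1926].
Lovász: ϑ = −29(-sqrt(29)/2 - 1/2)/(14+-(-sqrt(29)/2 - 1/2)) = sqrt(29).
Numerically 5.3852.

sqrt(29)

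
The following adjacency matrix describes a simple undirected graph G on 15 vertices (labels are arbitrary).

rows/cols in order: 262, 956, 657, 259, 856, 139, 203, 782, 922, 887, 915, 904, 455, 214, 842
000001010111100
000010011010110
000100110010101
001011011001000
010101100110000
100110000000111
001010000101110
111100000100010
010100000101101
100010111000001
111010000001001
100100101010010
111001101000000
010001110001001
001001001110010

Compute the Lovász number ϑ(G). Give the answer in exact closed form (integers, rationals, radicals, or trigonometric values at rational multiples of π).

N(782) = {262, 956, 657, 259, 887, 214}, |N(782)| = 6.
Vertex 887 has 6 neighbors: 262, 856, 203, 782, 922, 842.
deg(214) = 6; N(214) = {956, 139, 203, 782, 904, 842}.
N(956) = {856, 782, 922, 915, 455, 214}, |N(956)| = 6.
15-vertex 6-regular graph: Kneser-type, 2-subsets of [6].
spec(A) ≈ [6.0, 1.0, -3.0] (distinct, 4 d.p.).
Lovász (edge-transitive): ϑ = −15·(-3)/((6)−(-3)) = 5.
Numerically 5.0000000.

5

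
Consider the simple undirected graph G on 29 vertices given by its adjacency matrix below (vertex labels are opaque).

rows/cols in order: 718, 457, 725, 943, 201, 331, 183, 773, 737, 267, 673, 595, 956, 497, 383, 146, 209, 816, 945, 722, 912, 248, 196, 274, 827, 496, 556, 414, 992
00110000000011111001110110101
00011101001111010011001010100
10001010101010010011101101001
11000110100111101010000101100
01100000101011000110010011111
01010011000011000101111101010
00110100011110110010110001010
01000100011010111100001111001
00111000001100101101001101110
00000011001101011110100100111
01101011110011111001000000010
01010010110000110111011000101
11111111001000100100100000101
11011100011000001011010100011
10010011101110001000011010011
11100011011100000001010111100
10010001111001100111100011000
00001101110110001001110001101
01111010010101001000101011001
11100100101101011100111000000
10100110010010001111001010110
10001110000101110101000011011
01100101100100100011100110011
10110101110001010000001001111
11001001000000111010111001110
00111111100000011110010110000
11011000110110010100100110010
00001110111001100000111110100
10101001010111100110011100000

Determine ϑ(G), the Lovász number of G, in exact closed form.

sqrt(29)

Vertex 183 has 14 neighbors: 725, 943, 331, 267, 673, 595, 956, 383, 146, 945, 912, 248, 496, 414.
deg(556) = 14; N(556) = {718, 457, 943, 201, 737, 267, 595, 956, 146, 816, 912, 274, 827, 414}.
N(457) = {943, 201, 331, 773, 673, 595, 956, 497, 146, 945, 722, 196, 827, 556}, |N(457)| = 14.
deg(673) = 14; N(673) = {457, 725, 201, 183, 773, 737, 267, 956, 497, 383, 146, 209, 722, 414}.
deg(v) = 14 for all v (|V|=29); strongly regular (29,14,6,7).
Distinct eigenvalues (to 4 d.p.): [14.0, 2.1926, -3.1926].
Lovász (edge-transitive): ϑ = −29·(-sqrt(29)/2 - 1/2)/((14)−(-sqrt(29)/2 - 1/2)) = sqrt(29).
ϑ(G) ≈ 5.3852.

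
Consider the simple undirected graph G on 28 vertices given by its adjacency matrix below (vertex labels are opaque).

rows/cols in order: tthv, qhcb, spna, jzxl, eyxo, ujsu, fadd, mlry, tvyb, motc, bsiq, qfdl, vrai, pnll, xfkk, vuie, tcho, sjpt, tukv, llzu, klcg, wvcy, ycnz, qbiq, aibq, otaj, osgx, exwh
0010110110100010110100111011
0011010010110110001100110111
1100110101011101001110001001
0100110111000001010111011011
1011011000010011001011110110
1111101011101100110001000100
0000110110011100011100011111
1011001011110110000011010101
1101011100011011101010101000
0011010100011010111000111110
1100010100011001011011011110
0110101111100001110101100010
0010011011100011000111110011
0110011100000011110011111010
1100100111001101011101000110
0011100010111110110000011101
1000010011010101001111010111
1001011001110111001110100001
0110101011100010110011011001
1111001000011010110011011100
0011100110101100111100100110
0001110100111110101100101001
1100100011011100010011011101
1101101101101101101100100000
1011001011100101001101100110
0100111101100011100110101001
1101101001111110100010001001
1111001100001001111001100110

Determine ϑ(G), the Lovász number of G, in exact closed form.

7

Vertex tthv has 15 neighbors: spna, eyxo, ujsu, mlry, tvyb, bsiq, xfkk, tcho, sjpt, llzu, ycnz, qbiq, aibq, osgx, exwh.
deg(osgx) = 15; N(osgx) = {tthv, qhcb, jzxl, eyxo, fadd, motc, bsiq, qfdl, vrai, pnll, xfkk, tcho, klcg, aibq, exwh}.
Vertex eyxo has 15 neighbors: tthv, spna, jzxl, ujsu, fadd, qfdl, xfkk, vuie, tukv, klcg, wvcy, ycnz, qbiq, otaj, osgx.
N(xfkk) = {tthv, qhcb, eyxo, mlry, tvyb, motc, vrai, pnll, vuie, sjpt, tukv, llzu, wvcy, otaj, osgx}, |N(xfkk)| = 15.
15-regular, N=28; this is K(8,2), the Kneser graph.
The 3 distinct eigenvalues: [15.0, 1.0, -5.0].
Lovász (edge-transitive): ϑ = −28·(-5)/((15)−(-5)) = 7.
Numerically 7.00000.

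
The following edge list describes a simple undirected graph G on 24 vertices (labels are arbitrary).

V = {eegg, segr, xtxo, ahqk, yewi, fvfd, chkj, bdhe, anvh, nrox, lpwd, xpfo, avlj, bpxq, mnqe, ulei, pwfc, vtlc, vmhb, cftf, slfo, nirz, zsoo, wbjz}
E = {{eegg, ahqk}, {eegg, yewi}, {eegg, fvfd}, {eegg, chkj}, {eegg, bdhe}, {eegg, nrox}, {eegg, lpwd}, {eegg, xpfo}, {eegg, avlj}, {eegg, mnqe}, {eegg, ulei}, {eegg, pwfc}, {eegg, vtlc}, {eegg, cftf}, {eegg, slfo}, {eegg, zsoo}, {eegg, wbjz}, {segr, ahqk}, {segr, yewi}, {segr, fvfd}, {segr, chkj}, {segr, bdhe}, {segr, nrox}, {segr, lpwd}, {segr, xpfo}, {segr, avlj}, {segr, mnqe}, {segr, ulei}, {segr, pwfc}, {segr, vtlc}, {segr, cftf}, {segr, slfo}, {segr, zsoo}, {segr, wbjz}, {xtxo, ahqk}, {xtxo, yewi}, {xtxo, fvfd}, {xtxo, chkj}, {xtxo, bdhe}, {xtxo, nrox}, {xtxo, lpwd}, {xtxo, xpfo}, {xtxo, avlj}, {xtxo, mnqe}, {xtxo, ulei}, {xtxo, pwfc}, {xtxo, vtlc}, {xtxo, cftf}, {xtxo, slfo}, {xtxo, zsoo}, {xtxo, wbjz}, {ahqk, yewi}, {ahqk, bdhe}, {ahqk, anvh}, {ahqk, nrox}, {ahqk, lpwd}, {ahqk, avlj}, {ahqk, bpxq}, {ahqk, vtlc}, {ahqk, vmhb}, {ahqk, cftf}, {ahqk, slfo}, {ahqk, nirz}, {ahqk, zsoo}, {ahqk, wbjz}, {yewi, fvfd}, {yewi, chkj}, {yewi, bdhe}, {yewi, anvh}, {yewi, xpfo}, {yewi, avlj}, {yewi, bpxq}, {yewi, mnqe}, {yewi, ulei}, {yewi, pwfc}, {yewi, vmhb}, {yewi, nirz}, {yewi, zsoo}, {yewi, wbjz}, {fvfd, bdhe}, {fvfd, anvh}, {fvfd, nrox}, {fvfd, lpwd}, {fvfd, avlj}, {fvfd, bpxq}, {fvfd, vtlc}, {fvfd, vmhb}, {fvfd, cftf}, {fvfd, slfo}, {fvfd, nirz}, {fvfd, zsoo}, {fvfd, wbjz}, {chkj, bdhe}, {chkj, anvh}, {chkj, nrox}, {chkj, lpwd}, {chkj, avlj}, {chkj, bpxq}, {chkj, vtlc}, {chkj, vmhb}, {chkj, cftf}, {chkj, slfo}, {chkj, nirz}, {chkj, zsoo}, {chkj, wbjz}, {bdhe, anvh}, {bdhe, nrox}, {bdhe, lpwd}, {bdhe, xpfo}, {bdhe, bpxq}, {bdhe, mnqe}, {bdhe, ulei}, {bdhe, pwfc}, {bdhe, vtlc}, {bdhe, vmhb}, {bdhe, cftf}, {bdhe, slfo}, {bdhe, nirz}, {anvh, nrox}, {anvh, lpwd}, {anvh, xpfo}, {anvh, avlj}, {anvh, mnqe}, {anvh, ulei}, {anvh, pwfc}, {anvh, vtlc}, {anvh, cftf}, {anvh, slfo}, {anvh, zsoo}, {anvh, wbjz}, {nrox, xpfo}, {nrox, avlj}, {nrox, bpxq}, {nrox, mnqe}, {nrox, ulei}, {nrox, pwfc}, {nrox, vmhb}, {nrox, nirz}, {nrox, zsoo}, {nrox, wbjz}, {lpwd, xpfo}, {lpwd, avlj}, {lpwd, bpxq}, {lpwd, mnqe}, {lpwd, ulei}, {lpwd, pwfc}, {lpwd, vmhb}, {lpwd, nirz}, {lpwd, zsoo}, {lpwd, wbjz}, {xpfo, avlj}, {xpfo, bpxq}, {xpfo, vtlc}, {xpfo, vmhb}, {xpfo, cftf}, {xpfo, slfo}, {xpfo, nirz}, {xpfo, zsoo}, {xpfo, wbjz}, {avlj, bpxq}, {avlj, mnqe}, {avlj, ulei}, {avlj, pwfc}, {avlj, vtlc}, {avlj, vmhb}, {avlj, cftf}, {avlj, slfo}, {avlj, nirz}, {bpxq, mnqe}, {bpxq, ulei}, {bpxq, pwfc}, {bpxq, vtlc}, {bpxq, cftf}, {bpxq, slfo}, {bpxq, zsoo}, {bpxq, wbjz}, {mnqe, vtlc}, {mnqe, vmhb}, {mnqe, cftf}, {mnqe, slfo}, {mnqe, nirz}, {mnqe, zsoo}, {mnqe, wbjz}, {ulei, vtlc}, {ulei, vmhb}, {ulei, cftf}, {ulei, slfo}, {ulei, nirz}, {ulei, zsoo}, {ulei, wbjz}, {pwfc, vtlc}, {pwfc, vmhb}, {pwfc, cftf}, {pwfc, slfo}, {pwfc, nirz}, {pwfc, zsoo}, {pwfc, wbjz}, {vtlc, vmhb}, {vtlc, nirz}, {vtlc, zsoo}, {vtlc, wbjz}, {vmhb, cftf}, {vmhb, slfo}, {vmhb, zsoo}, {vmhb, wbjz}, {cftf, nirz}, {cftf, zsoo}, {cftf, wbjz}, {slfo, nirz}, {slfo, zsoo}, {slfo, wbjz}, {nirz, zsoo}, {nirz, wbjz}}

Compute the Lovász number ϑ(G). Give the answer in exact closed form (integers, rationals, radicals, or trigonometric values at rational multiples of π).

deg(segr) = 17; N(segr) = {ahqk, yewi, fvfd, chkj, bdhe, nrox, lpwd, xpfo, avlj, mnqe, ulei, pwfc, vtlc, cftf, slfo, zsoo, wbjz}.
deg(bpxq) = 17; N(bpxq) = {ahqk, yewi, fvfd, chkj, bdhe, nrox, lpwd, xpfo, avlj, mnqe, ulei, pwfc, vtlc, cftf, slfo, zsoo, wbjz}.
N(vmhb) = {ahqk, yewi, fvfd, chkj, bdhe, nrox, lpwd, xpfo, avlj, mnqe, ulei, pwfc, vtlc, cftf, slfo, zsoo, wbjz}, |N(vmhb)| = 17.
Vertex avlj has 20 neighbors: eegg, segr, xtxo, ahqk, yewi, fvfd, chkj, anvh, nrox, lpwd, xpfo, bpxq, mnqe, ulei, pwfc, vtlc, vmhb, cftf, slfo, nirz.
Complete 4-partite, parts [7, 7, 6, 4]: perfect, ϑ = α = 7.
Numerically 7.000000.
α=7, χ(Ḡ)=7; ϑ=7 lies between (collapsed).

7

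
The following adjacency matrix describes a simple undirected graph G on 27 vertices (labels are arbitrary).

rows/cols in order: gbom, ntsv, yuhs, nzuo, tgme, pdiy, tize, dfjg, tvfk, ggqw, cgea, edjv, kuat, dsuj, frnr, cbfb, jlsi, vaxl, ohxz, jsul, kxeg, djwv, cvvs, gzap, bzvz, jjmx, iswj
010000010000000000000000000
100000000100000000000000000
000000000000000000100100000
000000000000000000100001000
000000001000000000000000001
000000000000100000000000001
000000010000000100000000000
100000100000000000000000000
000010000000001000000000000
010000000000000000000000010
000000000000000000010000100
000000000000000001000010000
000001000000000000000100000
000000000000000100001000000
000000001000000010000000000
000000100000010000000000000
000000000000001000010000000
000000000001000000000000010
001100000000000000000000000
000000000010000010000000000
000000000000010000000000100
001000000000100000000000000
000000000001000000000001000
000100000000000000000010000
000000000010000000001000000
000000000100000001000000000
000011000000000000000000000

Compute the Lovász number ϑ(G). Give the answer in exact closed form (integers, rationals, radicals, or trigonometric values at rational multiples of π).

N(dfjg) = {gbom, tize}, |N(dfjg)| = 2.
N(vaxl) = {edjv, jjmx}, |N(vaxl)| = 2.
N(tgme) = {tvfk, iswj}, |N(tgme)| = 2.
N(cgea) = {jsul, bzvz}, |N(cgea)| = 2.
Every vertex has degree 2 (N=27); this is C_{27}, the 27-cycle.
Distinct eigenvalues (to 6 d.p.): [2.0, 1.94609, 1.787265, 1.532089, 1.194317, 0.79216, 0.347296, -0.11629, -0.573606, -1.0, -1.372483, -1.670976, -1.879385, -1.986477].
−27·(-2*cos(pi/27)) / ((2)−(-2*cos(pi/27))) = 27*cos(pi/27)/(cos(pi/27) + 1) = ϑ(G).
≈ 13.45420409 (to 8 d.p.).
Sandwich: α(G)=13 ≤ ϑ(G)=27*cos(pi/27)/(cos(pi/27) + 1) ≤ χ(Ḡ)=14 (both strict).

27*cos(pi/27)/(cos(pi/27) + 1)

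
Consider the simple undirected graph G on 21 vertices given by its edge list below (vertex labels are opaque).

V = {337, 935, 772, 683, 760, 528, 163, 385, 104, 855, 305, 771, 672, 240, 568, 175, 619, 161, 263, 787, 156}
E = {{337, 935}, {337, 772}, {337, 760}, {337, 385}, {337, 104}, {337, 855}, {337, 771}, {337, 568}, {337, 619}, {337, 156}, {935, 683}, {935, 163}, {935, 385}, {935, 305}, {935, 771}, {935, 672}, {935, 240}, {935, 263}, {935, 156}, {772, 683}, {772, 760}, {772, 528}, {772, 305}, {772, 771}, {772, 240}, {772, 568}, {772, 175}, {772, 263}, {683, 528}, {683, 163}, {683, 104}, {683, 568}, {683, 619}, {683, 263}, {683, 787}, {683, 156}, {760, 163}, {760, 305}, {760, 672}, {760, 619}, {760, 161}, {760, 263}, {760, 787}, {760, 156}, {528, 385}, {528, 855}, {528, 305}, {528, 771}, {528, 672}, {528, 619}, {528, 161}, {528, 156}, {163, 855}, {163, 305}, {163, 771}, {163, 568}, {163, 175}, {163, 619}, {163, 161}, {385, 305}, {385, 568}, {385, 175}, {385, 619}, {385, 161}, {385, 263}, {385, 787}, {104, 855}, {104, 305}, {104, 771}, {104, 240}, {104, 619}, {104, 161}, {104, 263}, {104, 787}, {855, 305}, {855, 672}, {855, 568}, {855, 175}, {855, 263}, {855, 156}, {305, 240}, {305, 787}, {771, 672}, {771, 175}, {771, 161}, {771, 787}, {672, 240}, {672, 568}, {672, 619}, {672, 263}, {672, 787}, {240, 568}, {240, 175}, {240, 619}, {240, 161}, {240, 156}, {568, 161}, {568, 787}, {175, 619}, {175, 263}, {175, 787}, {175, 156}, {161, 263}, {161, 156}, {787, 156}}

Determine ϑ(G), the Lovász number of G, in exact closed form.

Vertex 161 has 10 neighbors: 760, 528, 163, 385, 104, 771, 240, 568, 263, 156.
N(385) = {337, 935, 528, 305, 568, 175, 619, 161, 263, 787}, |N(385)| = 10.
Vertex 156 has 10 neighbors: 337, 935, 683, 760, 528, 855, 240, 175, 161, 787.
Vertex 772 has 10 neighbors: 337, 683, 760, 528, 305, 771, 240, 568, 175, 263.
21-vertex 10-regular graph: this is K(7,2), the Kneser graph.
Distinct eigenvalues (to 3 d.p.): [10.0, 1.0, -4.0].
−21·(-4) / ((10)−(-4)) = 6 = ϑ(G).
Numerically 6.00000.

6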